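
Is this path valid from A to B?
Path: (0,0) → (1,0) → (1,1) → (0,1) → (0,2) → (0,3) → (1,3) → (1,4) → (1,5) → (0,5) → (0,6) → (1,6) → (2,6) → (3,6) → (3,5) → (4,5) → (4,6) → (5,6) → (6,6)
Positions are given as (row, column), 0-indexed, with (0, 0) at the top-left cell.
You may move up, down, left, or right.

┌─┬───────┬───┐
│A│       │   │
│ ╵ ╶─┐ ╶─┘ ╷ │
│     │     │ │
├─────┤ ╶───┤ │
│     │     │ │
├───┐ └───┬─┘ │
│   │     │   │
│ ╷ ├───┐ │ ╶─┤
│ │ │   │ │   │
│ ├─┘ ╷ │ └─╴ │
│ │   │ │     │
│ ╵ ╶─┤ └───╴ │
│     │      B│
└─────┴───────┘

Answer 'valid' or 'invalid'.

Checking path validity:
Result: All consecutive moves are passable.

valid

Correct solution:

┌─┬───────┬───┐
│A│↱ → ↓  │↱ ↓│
│ ╵ ╶─┐ ╶─┘ ╷ │
│↳ ↑  │↳ → ↑│↓│
├─────┤ ╶───┤ │
│     │     │↓│
├───┐ └───┬─┘ │
│   │     │↓ ↲│
│ ╷ ├───┐ │ ╶─┤
│ │ │   │ │↳ ↓│
│ ├─┘ ╷ │ └─╴ │
│ │   │ │    ↓│
│ ╵ ╶─┤ └───╴ │
│     │      B│
└─────┴───────┘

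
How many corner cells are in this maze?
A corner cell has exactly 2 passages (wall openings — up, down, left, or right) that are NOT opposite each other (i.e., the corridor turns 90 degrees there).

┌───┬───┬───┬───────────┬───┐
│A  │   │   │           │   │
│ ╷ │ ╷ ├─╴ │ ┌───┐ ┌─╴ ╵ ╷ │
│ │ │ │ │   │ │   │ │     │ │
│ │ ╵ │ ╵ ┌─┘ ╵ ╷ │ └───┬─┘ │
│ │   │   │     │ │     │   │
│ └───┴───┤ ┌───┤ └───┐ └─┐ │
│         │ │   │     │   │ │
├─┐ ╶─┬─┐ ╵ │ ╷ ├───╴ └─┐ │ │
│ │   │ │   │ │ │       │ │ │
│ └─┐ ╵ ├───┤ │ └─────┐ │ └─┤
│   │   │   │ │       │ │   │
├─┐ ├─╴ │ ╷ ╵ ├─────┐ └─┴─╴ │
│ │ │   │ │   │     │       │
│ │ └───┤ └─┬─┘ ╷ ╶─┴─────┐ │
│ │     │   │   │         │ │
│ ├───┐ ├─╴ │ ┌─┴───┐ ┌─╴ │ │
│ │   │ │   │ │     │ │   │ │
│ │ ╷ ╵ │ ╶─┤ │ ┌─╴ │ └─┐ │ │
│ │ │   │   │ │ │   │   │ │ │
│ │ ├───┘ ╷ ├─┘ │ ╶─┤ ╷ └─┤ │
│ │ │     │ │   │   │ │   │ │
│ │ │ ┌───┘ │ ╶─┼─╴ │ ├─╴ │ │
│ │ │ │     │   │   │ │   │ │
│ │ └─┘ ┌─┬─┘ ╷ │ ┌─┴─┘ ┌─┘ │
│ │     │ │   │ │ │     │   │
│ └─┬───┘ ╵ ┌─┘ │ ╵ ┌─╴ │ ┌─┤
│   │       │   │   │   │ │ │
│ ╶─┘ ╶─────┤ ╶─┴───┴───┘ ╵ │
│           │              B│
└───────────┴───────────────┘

Counting corner cells (2 non-opposite passages):
Total corners: 101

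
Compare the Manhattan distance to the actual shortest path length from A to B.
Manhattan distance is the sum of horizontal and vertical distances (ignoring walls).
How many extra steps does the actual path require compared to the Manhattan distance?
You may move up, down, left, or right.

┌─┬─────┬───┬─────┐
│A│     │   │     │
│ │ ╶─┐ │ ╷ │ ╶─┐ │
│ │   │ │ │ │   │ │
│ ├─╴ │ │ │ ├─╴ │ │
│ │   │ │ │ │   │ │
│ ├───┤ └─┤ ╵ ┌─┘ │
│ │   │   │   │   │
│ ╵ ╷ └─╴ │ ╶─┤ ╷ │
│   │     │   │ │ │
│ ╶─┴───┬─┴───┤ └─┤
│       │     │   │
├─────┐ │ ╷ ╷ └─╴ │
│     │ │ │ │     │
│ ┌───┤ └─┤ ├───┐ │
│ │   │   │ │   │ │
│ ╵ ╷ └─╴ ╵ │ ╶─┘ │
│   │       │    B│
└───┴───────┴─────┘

Manhattan distance: |8 - 0| + |8 - 0| = 16
Actual path length: 22
Extra steps: 22 - 16 = 6

Solution:

┌─┬─────┬───┬─────┐
│A│     │   │     │
│ │ ╶─┐ │ ╷ │ ╶─┐ │
│↓│   │ │ │ │   │ │
│ ├─╴ │ │ │ ├─╴ │ │
│↓│   │ │ │ │   │ │
│ ├───┤ └─┤ ╵ ┌─┘ │
│↓│   │   │   │   │
│ ╵ ╷ └─╴ │ ╶─┤ ╷ │
│↓  │     │   │ │ │
│ ╶─┴───┬─┴───┤ └─┤
│↳ → → ↓│  ↱ ↓│   │
├─────┐ │ ╷ ╷ └─╴ │
│     │↓│ │↑│↳ → ↓│
│ ┌───┤ └─┤ ├───┐ │
│ │   │↳ ↓│↑│   │↓│
│ ╵ ╷ └─╴ ╵ │ ╶─┘ │
│   │    ↳ ↑│    B│
└───┴───────┴─────┘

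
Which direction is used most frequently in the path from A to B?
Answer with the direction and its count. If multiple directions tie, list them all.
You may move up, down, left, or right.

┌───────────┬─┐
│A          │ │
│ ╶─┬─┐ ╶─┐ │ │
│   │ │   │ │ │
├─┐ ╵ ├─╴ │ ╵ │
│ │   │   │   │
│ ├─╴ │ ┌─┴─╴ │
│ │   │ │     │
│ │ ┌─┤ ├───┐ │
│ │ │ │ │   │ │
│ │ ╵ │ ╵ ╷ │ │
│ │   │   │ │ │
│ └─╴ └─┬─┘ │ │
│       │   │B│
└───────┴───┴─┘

Directions: right, right, right, right, right, down, down, right, down, down, down, down
Counts: {'right': 6, 'down': 6}
Most common: down and right (tied at 6 times each)

Solution:

┌───────────┬─┐
│A → → → → ↓│ │
│ ╶─┬─┐ ╶─┐ │ │
│   │ │   │↓│ │
├─┐ ╵ ├─╴ │ ╵ │
│ │   │   │↳ ↓│
│ ├─╴ │ ┌─┴─╴ │
│ │   │ │    ↓│
│ │ ┌─┤ ├───┐ │
│ │ │ │ │   │↓│
│ │ ╵ │ ╵ ╷ │ │
│ │   │   │ │↓│
│ └─╴ └─┬─┘ │ │
│       │   │B│
└───────┴───┴─┘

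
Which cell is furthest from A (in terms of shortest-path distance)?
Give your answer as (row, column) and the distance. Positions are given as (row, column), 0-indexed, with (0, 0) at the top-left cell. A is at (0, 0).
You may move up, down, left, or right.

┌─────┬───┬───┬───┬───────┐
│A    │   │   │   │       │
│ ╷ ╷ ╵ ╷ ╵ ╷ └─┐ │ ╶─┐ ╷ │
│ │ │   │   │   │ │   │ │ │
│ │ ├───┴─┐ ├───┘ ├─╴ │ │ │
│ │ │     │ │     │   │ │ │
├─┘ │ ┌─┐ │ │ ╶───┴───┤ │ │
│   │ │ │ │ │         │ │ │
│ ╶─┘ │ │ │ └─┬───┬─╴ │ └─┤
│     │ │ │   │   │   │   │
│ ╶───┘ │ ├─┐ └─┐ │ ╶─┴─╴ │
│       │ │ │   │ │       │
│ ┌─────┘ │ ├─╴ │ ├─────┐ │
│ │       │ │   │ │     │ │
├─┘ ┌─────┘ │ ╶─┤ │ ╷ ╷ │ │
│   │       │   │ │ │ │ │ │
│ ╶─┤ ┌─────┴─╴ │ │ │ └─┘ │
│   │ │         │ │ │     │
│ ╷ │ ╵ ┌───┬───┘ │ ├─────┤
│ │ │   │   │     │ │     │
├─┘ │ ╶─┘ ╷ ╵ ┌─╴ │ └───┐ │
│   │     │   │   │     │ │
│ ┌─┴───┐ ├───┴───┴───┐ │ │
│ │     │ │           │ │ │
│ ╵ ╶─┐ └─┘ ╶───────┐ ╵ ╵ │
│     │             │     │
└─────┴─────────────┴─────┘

Computing BFS distances from A to all cells:
Furthest cell: (0, 7)
Distance: 75 steps

Path from A to the furthest cell:

┌─────┬───┬───┬───┬───────┐
│A ↓  │   │   │B ↰│       │
│ ╷ ╷ ╵ ╷ ╵ ╷ └─┐ │ ╶─┐ ╷ │
│ │↓│   │   │   │↑│   │ │ │
│ │ ├───┴─┐ ├───┘ ├─╴ │ │ │
│ │↓│↱ → ↓│ │↱ → ↑│   │ │ │
├─┘ │ ┌─┐ │ │ ╶───┴───┤ │ │
│↓ ↲│↑│ │↓│ │↑ ← ← ← ↰│ │ │
│ ╶─┘ │ │ │ └─┬───┬─╴ │ └─┤
│↳ → ↑│ │↓│   │   │↱ ↑│   │
│ ╶───┘ │ ├─┐ └─┐ │ ╶─┴─╴ │
│       │↓│ │   │ │↑ ← ← ↰│
│ ┌─────┘ │ ├─╴ │ ├─────┐ │
│ │↓ ← ← ↲│ │   │ │↱ ↓  │↑│
├─┘ ┌─────┘ │ ╶─┤ │ ╷ ╷ │ │
│↓ ↲│       │   │ │↑│↓│ │↑│
│ ╶─┤ ┌─────┴─╴ │ │ │ └─┘ │
│↳ ↓│ │         │ │↑│↳ → ↑│
│ ╷ │ ╵ ┌───┬───┘ │ ├─────┤
│ │↓│   │   │     │↑│     │
├─┘ │ ╶─┘ ╷ ╵ ┌─╴ │ └───┐ │
│↓ ↲│     │   │   │↑ ← ↰│ │
│ ┌─┴───┐ ├───┴───┴───┐ │ │
│↓│↱ → ↓│ │↱ → → → → ↓│↑│ │
│ ╵ ╶─┐ └─┘ ╶───────┐ ╵ ╵ │
│↳ ↑  │↳ → ↑        │↳ ↑  │
└─────┴─────────────┴─────┘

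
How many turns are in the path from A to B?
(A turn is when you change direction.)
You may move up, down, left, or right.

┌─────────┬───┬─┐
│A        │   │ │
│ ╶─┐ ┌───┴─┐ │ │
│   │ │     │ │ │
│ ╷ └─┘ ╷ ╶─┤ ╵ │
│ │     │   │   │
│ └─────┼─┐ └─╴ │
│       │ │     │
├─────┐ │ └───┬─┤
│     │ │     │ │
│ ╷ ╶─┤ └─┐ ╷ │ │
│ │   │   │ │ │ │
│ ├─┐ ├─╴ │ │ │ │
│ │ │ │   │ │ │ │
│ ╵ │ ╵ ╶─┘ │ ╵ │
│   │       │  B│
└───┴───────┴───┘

Directions: down, down, down, right, right, right, down, down, right, down, left, down, right, right, up, up, up, right, down, down, down, right
Number of turns: 11

Solution:

┌─────────┬───┬─┐
│A        │   │ │
│ ╶─┐ ┌───┴─┐ │ │
│↓  │ │     │ │ │
│ ╷ └─┘ ╷ ╶─┤ ╵ │
│↓│     │   │   │
│ └─────┼─┐ └─╴ │
│↳ → → ↓│ │     │
├─────┐ │ └───┬─┤
│     │↓│  ↱ ↓│ │
│ ╷ ╶─┤ └─┐ ╷ │ │
│ │   │↳ ↓│↑│↓│ │
│ ├─┐ ├─╴ │ │ │ │
│ │ │ │↓ ↲│↑│↓│ │
│ ╵ │ ╵ ╶─┘ │ ╵ │
│   │  ↳ → ↑│↳ B│
└───┴───────┴───┘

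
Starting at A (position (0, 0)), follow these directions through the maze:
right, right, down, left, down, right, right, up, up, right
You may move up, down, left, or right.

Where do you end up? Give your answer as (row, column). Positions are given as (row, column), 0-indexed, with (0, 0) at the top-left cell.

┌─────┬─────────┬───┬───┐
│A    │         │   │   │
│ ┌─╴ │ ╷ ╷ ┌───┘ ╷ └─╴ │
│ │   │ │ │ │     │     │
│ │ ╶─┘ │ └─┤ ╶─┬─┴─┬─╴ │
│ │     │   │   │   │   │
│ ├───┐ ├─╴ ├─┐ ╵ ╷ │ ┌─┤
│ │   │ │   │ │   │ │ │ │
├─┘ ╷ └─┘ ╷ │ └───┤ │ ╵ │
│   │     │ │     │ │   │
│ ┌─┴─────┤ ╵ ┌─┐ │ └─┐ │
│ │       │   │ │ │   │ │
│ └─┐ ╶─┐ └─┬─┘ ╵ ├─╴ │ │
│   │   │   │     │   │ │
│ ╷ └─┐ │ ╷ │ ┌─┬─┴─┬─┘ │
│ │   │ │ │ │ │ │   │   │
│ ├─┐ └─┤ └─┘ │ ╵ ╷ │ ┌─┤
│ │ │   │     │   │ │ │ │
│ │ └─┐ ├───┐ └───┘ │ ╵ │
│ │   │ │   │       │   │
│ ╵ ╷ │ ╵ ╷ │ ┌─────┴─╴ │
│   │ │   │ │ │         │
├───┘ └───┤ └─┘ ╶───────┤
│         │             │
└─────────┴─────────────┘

Following directions step by step:
Start: (0, 0)
  right: (0, 0) → (0, 1)
  right: (0, 1) → (0, 2)
  down: (0, 2) → (1, 2)
  left: (1, 2) → (1, 1)
  down: (1, 1) → (2, 1)
  right: (2, 1) → (2, 2)
  right: (2, 2) → (2, 3)
  up: (2, 3) → (1, 3)
  up: (1, 3) → (0, 3)
  right: (0, 3) → (0, 4)
Final position: (0, 4)

Path taken:

┌─────┬─────────┬───┬───┐
│A → ↓│↱ B      │   │   │
│ ┌─╴ │ ╷ ╷ ┌───┘ ╷ └─╴ │
│ │↓ ↲│↑│ │ │     │     │
│ │ ╶─┘ │ └─┤ ╶─┬─┴─┬─╴ │
│ │↳ → ↑│   │   │   │   │
│ ├───┐ ├─╴ ├─┐ ╵ ╷ │ ┌─┤
│ │   │ │   │ │   │ │ │ │
├─┘ ╷ └─┘ ╷ │ └───┤ │ ╵ │
│   │     │ │     │ │   │
│ ┌─┴─────┤ ╵ ┌─┐ │ └─┐ │
│ │       │   │ │ │   │ │
│ └─┐ ╶─┐ └─┬─┘ ╵ ├─╴ │ │
│   │   │   │     │   │ │
│ ╷ └─┐ │ ╷ │ ┌─┬─┴─┬─┘ │
│ │   │ │ │ │ │ │   │   │
│ ├─┐ └─┤ └─┘ │ ╵ ╷ │ ┌─┤
│ │ │   │     │   │ │ │ │
│ │ └─┐ ├───┐ └───┘ │ ╵ │
│ │   │ │   │       │   │
│ ╵ ╷ │ ╵ ╷ │ ┌─────┴─╴ │
│   │ │   │ │ │         │
├───┘ └───┤ └─┘ ╶───────┤
│         │             │
└─────────┴─────────────┘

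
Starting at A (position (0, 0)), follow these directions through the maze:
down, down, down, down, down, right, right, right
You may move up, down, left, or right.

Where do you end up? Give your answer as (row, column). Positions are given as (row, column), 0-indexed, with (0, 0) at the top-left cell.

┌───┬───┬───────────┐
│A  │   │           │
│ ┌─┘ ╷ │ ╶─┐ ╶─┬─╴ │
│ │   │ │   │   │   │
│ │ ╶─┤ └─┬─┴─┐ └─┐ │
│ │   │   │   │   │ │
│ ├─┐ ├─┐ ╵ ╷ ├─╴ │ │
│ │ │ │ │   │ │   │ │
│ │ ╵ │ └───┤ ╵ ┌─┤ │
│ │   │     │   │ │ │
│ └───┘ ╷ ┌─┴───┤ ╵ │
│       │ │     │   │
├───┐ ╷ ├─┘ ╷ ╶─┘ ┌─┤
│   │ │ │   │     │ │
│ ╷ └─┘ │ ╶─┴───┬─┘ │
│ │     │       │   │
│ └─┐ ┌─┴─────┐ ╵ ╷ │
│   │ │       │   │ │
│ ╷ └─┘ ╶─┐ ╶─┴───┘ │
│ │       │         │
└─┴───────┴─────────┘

Following directions step by step:
Start: (0, 0)
  down: (0, 0) → (1, 0)
  down: (1, 0) → (2, 0)
  down: (2, 0) → (3, 0)
  down: (3, 0) → (4, 0)
  down: (4, 0) → (5, 0)
  right: (5, 0) → (5, 1)
  right: (5, 1) → (5, 2)
  right: (5, 2) → (5, 3)
Final position: (5, 3)

Path taken:

┌───┬───┬───────────┐
│A  │   │           │
│ ┌─┘ ╷ │ ╶─┐ ╶─┬─╴ │
│↓│   │ │   │   │   │
│ │ ╶─┤ └─┬─┴─┐ └─┐ │
│↓│   │   │   │   │ │
│ ├─┐ ├─┐ ╵ ╷ ├─╴ │ │
│↓│ │ │ │   │ │   │ │
│ │ ╵ │ └───┤ ╵ ┌─┤ │
│↓│   │     │   │ │ │
│ └───┘ ╷ ┌─┴───┤ ╵ │
│↳ → → B│ │     │   │
├───┐ ╷ ├─┘ ╷ ╶─┘ ┌─┤
│   │ │ │   │     │ │
│ ╷ └─┘ │ ╶─┴───┬─┘ │
│ │     │       │   │
│ └─┐ ┌─┴─────┐ ╵ ╷ │
│   │ │       │   │ │
│ ╷ └─┘ ╶─┐ ╶─┴───┘ │
│ │       │         │
└─┴───────┴─────────┘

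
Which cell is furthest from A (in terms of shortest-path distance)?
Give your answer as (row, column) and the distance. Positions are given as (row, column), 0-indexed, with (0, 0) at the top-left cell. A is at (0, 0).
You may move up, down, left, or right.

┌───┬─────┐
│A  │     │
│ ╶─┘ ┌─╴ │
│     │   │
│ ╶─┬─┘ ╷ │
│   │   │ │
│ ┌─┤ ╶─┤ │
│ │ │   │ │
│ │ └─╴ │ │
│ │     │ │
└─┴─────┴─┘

Computing BFS distances from A to all cells:
Furthest cell: (3, 1)
Distance: 16 steps

Path from A to the furthest cell:

┌───┬─────┐
│A  │↱ → ↓│
│ ╶─┘ ┌─╴ │
│↳ → ↑│↓ ↲│
│ ╶─┬─┘ ╷ │
│   │↓ ↲│ │
│ ┌─┤ ╶─┤ │
│ │B│↳ ↓│ │
│ │ └─╴ │ │
│ │↑ ← ↲│ │
└─┴─────┴─┘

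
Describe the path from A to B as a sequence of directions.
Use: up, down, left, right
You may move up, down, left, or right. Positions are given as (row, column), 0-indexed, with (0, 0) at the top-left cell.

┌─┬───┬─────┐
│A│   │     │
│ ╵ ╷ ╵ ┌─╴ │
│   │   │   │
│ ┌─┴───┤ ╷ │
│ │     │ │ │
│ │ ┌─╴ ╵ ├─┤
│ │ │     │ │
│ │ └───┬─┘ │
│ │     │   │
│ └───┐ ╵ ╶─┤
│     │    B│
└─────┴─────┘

Finding the path and converting it to directions:
Path through cells: (0,0) → (1,0) → (1,1) → (0,1) → (0,2) → (1,2) → (1,3) → (0,3) → (0,4) → (0,5) → (1,5) → (1,4) → (2,4) → (3,4) → (3,3) → (2,3) → (2,2) → (2,1) → (3,1) → (4,1) → (4,2) → (4,3) → (5,3) → (5,4) → (5,5)
Directions: down, right, up, right, down, right, up, right, right, down, left, down, down, left, up, left, left, down, down, right, right, down, right, right

Solution:

┌─┬───┬─────┐
│A│↱ ↓│↱ → ↓│
│ ╵ ╷ ╵ ┌─╴ │
│↳ ↑│↳ ↑│↓ ↲│
│ ┌─┴───┤ ╷ │
│ │↓ ← ↰│↓│ │
│ │ ┌─╴ ╵ ├─┤
│ │↓│  ↑ ↲│ │
│ │ └───┬─┘ │
│ │↳ → ↓│   │
│ └───┐ ╵ ╶─┤
│     │↳ → B│
└─────┴─────┘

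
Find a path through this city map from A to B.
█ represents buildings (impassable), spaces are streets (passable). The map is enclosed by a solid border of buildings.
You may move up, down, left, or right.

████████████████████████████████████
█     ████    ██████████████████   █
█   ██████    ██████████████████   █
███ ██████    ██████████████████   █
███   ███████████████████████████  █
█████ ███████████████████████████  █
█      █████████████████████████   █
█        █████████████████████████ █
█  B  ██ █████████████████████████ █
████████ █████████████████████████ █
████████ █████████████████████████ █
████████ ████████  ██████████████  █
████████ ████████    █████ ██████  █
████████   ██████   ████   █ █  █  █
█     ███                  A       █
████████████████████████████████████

Finding the shortest path from A to B:
Movement: cardinal only
Path length: 32 steps
Directions: left → left → left → left → left → left → left → left → left → left → left → left → left → left → left → left → left → up → left → left → up → up → up → up → up → up → left → left → left → down → left → left

Solution:

████████████████████████████████████
█     ████    ██████████████████   █
█   ██████    ██████████████████   █
███ ██████    ██████████████████   █
███   ███████████████████████████  █
█████ ███████████████████████████  █
█      █████████████████████████   █
█    ↓←←↰█████████████████████████ █
█  B←↲██↑█████████████████████████ █
████████↑█████████████████████████ █
████████↑█████████████████████████ █
████████↑████████  ██████████████  █
████████↑████████    █████ ██████  █
████████↑←↰██████   ████   █ █  █  █
█     ███ ↑←←←←←←←←←←←←←←←←A       █
████████████████████████████████████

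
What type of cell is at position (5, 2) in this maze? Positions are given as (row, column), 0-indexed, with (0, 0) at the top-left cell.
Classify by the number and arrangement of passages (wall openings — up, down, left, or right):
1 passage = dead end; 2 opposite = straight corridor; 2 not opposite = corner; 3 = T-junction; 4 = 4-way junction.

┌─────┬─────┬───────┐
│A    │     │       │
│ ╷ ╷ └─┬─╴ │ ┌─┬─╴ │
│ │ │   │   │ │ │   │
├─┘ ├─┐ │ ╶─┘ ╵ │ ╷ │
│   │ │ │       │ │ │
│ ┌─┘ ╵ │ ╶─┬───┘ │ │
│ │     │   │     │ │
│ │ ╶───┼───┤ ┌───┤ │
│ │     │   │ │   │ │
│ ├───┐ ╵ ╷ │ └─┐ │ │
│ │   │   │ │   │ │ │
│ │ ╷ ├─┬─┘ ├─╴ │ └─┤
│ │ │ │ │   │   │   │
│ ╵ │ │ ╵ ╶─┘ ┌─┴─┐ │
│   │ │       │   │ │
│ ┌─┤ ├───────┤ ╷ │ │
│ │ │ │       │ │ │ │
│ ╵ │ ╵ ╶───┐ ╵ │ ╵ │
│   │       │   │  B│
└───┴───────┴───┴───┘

Checking cell at (5, 2):
Number of passages: 2
Cell type: corner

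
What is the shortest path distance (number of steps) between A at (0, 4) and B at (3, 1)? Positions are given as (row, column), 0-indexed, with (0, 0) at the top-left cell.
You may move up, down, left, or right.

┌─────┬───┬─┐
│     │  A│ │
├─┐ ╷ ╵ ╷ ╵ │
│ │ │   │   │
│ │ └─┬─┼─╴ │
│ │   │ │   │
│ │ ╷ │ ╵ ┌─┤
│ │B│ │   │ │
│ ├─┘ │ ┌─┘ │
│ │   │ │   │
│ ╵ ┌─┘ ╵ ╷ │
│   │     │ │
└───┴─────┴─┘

Finding path from (0, 4) to (3, 1):
Path: (0,4) → (0,3) → (1,3) → (1,2) → (0,2) → (0,1) → (1,1) → (2,1) → (3,1)
Distance: 8 steps

Solution:

┌─────┬───┬─┐
│  ↓ ↰│↓ A│ │
├─┐ ╷ ╵ ╷ ╵ │
│ │↓│↑ ↲│   │
│ │ └─┬─┼─╴ │
│ │↓  │ │   │
│ │ ╷ │ ╵ ┌─┤
│ │B│ │   │ │
│ ├─┘ │ ┌─┘ │
│ │   │ │   │
│ ╵ ┌─┘ ╵ ╷ │
│   │     │ │
└───┴─────┴─┘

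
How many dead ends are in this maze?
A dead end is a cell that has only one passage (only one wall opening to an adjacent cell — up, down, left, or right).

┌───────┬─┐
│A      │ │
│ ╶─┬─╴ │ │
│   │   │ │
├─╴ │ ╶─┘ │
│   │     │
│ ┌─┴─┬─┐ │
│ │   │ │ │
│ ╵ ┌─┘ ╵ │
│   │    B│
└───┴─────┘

Checking each cell for number of passages:

Dead ends found at positions:
  (0, 4)
  (3, 2)
  (3, 3)
  (4, 2)
Total dead ends: 4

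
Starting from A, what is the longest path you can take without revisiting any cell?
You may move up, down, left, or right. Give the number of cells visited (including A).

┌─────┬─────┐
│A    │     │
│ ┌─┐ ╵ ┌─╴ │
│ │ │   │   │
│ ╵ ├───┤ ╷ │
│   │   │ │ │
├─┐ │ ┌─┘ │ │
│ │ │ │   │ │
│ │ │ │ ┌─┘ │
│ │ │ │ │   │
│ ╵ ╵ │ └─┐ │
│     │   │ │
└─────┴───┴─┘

Finding longest simple path using DFS:
Start: (0, 0)
Longest path visits 16 cells
Path: A → right → right → down → right → up → right → right → down → left → down → down → left → down → down → right

Solution:

┌─────┬─────┐
│A → ↓│↱ → ↓│
│ ┌─┐ ╵ ┌─╴ │
│ │ │↳ ↑│↓ ↲│
│ ╵ ├───┤ ╷ │
│   │   │↓│ │
├─┐ │ ┌─┘ │ │
│ │ │ │↓ ↲│ │
│ │ │ │ ┌─┘ │
│ │ │ │↓│   │
│ ╵ ╵ │ └─┐ │
│     │↳ B│ │
└─────┴───┴─┘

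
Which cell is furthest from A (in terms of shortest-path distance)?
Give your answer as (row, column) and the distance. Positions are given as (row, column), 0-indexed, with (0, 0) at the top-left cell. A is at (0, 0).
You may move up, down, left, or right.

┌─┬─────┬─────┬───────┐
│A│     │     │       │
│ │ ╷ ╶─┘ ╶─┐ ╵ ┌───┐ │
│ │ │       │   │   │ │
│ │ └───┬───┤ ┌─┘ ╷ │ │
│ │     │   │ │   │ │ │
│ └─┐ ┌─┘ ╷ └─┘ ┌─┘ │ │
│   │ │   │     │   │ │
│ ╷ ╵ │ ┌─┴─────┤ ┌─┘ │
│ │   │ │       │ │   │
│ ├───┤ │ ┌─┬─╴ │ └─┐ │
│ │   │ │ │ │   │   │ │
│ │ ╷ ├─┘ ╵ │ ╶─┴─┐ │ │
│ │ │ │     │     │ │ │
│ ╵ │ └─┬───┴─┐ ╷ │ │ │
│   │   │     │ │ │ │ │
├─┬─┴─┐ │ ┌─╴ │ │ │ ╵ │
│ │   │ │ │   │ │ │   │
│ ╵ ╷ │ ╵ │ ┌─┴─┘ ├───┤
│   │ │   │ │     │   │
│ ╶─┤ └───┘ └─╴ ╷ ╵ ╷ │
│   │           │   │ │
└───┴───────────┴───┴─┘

Computing BFS distances from A to all cells:
Furthest cell: (5, 3)
Distance: 54 steps

Path from A to the furthest cell:

┌─┬─────┬─────┬───────┐
│A│↱ ↓  │↱ → ↓│↱ → → ↓│
│ │ ╷ ╶─┘ ╶─┐ ╵ ┌───┐ │
│↓│↑│↳ → ↑  │↳ ↑│↓ ↰│↓│
│ │ └───┬───┤ ┌─┘ ╷ │ │
│↓│↑ ↰  │↓ ↰│ │↓ ↲│↑│↓│
│ └─┐ ┌─┘ ╷ └─┘ ┌─┘ │ │
│↳ ↓│↑│↓ ↲│↑ ← ↲│↱ ↑│↓│
│ ╷ ╵ │ ┌─┴─────┤ ┌─┘ │
│ │↳ ↑│↓│       │↑│  ↓│
│ ├───┤ │ ┌─┬─╴ │ └─┐ │
│ │   │B│ │ │   │↑ ↰│↓│
│ │ ╷ ├─┘ ╵ │ ╶─┴─┐ │ │
│ │ │ │     │     │↑│↓│
│ ╵ │ └─┬───┴─┐ ╷ │ │ │
│   │   │     │ │ │↑│↓│
├─┬─┴─┐ │ ┌─╴ │ │ │ ╵ │
│ │   │ │ │   │ │ │↑ ↲│
│ ╵ ╷ │ ╵ │ ┌─┴─┘ ├───┤
│   │ │   │ │     │   │
│ ╶─┤ └───┘ └─╴ ╷ ╵ ╷ │
│   │           │   │ │
└───┴───────────┴───┴─┘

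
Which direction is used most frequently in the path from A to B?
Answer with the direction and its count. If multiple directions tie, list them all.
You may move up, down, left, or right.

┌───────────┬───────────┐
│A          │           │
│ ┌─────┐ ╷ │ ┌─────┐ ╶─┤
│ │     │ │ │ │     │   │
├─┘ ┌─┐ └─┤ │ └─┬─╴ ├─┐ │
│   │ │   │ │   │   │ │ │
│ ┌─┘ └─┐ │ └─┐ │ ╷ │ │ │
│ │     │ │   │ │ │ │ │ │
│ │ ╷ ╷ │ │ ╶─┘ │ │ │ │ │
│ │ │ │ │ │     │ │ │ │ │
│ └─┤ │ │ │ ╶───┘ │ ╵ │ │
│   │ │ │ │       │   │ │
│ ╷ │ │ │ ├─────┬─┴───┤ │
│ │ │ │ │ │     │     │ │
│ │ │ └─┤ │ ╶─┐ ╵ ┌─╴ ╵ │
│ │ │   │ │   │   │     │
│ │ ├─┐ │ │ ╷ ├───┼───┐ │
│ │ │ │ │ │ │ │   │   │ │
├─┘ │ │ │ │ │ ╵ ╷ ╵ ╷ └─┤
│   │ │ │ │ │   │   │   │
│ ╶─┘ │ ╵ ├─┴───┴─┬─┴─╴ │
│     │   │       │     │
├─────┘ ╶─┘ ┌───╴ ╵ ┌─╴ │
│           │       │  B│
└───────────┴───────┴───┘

Directions: right, right, right, right, right, down, down, down, down, right, right, up, up, left, up, up, right, right, right, right, down, right, down, down, down, down, down, down, left, up, left, left, down, left, up, left, left, down, right, down, down, right, up, right, down, right, up, right, down, right, down, down
Counts: {'right': 18, 'down': 19, 'up': 8, 'left': 7}
Most common: down (19 times)

Solution:

┌───────────┬───────────┐
│A → → → → ↓│↱ → → → ↓  │
│ ┌─────┐ ╷ │ ┌─────┐ ╶─┤
│ │     │ │↓│↑│     │↳ ↓│
├─┘ ┌─┐ └─┤ │ └─┬─╴ ├─┐ │
│   │ │   │↓│↑ ↰│   │ │↓│
│ ┌─┘ └─┐ │ └─┐ │ ╷ │ │ │
│ │     │ │↓  │↑│ │ │ │↓│
│ │ ╷ ╷ │ │ ╶─┘ │ │ │ │ │
│ │ │ │ │ │↳ → ↑│ │ │ │↓│
│ └─┤ │ │ │ ╶───┘ │ ╵ │ │
│   │ │ │ │       │   │↓│
│ ╷ │ │ │ ├─────┬─┴───┤ │
│ │ │ │ │ │↓ ← ↰│↓ ← ↰│↓│
│ │ │ └─┤ │ ╶─┐ ╵ ┌─╴ ╵ │
│ │ │   │ │↳ ↓│↑ ↲│  ↑ ↲│
│ │ ├─┐ │ │ ╷ ├───┼───┐ │
│ │ │ │ │ │ │↓│↱ ↓│↱ ↓│ │
├─┘ │ │ │ │ │ ╵ ╷ ╵ ╷ └─┤
│   │ │ │ │ │↳ ↑│↳ ↑│↳ ↓│
│ ╶─┘ │ ╵ ├─┴───┴─┬─┴─╴ │
│     │   │       │    ↓│
├─────┘ ╶─┘ ┌───╴ ╵ ┌─╴ │
│           │       │  B│
└───────────┴───────┴───┘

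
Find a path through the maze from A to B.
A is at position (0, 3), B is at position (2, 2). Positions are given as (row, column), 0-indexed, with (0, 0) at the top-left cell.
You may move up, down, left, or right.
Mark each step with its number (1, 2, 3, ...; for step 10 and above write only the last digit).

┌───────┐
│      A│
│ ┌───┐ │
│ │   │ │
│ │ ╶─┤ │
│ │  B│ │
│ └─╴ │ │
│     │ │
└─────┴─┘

Finding the shortest path from (0, 3) to (2, 2):
Path length: 9 steps
Directions: left → left → left → down → down → down → right → right → up

Solution:

┌───────┐
│3 2 1 A│
│ ┌───┐ │
│4│   │ │
│ │ ╶─┤ │
│5│  B│ │
│ └─╴ │ │
│6 7 8│ │
└─────┴─┘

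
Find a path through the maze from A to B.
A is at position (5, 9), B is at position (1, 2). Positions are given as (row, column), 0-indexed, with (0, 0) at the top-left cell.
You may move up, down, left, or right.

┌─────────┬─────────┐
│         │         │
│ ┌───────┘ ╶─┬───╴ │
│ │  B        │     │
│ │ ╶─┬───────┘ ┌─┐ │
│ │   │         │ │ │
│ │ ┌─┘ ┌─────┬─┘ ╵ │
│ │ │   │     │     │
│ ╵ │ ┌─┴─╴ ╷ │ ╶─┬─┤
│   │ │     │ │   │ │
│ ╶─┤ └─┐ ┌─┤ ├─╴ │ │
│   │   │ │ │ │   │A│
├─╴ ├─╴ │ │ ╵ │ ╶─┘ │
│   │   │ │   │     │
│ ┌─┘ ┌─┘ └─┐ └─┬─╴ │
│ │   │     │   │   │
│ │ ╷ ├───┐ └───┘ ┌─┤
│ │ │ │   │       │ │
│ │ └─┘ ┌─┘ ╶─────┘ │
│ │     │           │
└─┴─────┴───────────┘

Finding the shortest path from (5, 9) to (1, 2):
Path length: 21 steps
Directions: down → left → left → up → right → up → left → up → right → right → up → up → up → left → left → left → left → down → left → left → left

Solution:

┌─────────┬─────────┐
│         │↓ ← ← ← ↰│
│ ┌───────┘ ╶─┬───╴ │
│ │  B ← ← ↲  │    ↑│
│ │ ╶─┬───────┘ ┌─┐ │
│ │   │         │ │↑│
│ │ ┌─┘ ┌─────┬─┘ ╵ │
│ │ │   │     │↱ → ↑│
│ ╵ │ ┌─┴─╴ ╷ │ ╶─┬─┤
│   │ │     │ │↑ ↰│ │
│ ╶─┤ └─┐ ┌─┤ ├─╴ │ │
│   │   │ │ │ │↱ ↑│A│
├─╴ ├─╴ │ │ ╵ │ ╶─┘ │
│   │   │ │   │↑ ← ↲│
│ ┌─┘ ┌─┘ └─┐ └─┬─╴ │
│ │   │     │   │   │
│ │ ╷ ├───┐ └───┘ ┌─┤
│ │ │ │   │       │ │
│ │ └─┘ ┌─┘ ╶─────┘ │
│ │     │           │
└─┴─────┴───────────┘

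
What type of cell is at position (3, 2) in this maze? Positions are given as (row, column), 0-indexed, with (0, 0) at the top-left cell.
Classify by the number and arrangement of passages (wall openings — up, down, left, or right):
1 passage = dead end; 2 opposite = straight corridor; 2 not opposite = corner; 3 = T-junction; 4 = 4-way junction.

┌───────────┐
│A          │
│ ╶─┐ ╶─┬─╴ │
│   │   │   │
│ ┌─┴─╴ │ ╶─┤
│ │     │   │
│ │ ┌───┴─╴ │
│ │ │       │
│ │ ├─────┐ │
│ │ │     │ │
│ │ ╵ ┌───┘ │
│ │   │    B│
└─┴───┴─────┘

Checking cell at (3, 2):
Number of passages: 1
Cell type: dead end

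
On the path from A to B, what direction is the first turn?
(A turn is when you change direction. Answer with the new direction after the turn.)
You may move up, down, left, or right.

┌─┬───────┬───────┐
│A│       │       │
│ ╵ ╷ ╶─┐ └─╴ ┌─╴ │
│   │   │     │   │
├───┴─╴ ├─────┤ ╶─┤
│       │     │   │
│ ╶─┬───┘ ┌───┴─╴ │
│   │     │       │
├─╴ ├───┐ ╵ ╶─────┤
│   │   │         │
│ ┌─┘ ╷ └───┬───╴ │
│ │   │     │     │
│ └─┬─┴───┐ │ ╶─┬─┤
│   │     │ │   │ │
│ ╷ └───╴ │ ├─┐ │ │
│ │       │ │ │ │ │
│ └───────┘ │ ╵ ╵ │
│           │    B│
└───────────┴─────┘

Directions: down, right, up, right, right, right, down, right, right, up, right, right, down, left, down, right, down, left, left, left, down, right, right, right, down, left, left, down, right, down, down, right
First turn direction: right

Solution:

┌─┬───────┬───────┐
│A│↱ → → ↓│  ↱ → ↓│
│ ╵ ╷ ╶─┐ └─╴ ┌─╴ │
│↳ ↑│   │↳ → ↑│↓ ↲│
├───┴─╴ ├─────┤ ╶─┤
│       │     │↳ ↓│
│ ╶─┬───┘ ┌───┴─╴ │
│   │     │↓ ← ← ↲│
├─╴ ├───┐ ╵ ╶─────┤
│   │   │  ↳ → → ↓│
│ ┌─┘ ╷ └───┬───╴ │
│ │   │     │↓ ← ↲│
│ └─┬─┴───┐ │ ╶─┬─┤
│   │     │ │↳ ↓│ │
│ ╷ └───╴ │ ├─┐ │ │
│ │       │ │ │↓│ │
│ └───────┘ │ ╵ ╵ │
│           │  ↳ B│
└───────────┴─────┘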